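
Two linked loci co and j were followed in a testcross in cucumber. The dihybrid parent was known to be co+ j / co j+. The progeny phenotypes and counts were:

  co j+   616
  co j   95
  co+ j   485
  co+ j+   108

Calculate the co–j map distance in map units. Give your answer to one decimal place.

15.6 map units

The recombinant classes are co+ j+ and co j: 108 + 95 = 203.
Recombination frequency = 203/1304 = 0.1557 ≈ 15.6%, i.e. 15.6 map units.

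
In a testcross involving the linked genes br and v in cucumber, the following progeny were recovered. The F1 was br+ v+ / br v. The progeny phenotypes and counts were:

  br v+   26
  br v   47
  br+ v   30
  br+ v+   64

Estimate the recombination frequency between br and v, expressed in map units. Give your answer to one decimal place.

33.5 map units

The recombinant classes are br+ v and br v+: 30 + 26 = 56.
Recombination frequency = 56/167 = 0.3353 ≈ 33.5%, i.e. 33.5 map units.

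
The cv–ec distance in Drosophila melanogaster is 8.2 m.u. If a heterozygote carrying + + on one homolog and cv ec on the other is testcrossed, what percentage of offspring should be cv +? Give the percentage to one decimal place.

A map distance of 8.2 m.u. corresponds to a recombination frequency of 0.082.
The F1 is + + / cv ec, so cv + is a recombinant gamete class with expected frequency r/2 = 0.082/2 = 0.0410.
That is 0.0410 = 4.1% of the progeny.

4.1%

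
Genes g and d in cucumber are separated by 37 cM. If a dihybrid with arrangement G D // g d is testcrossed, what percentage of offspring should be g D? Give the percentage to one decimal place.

18.5%

A map distance of 37 cM corresponds to a recombination frequency of 0.370.
The F1 is G D / g d, so g D is a recombinant gamete class with expected frequency r/2 = 0.370/2 = 0.1850.
That is 0.1850 = 18.5% of the progeny.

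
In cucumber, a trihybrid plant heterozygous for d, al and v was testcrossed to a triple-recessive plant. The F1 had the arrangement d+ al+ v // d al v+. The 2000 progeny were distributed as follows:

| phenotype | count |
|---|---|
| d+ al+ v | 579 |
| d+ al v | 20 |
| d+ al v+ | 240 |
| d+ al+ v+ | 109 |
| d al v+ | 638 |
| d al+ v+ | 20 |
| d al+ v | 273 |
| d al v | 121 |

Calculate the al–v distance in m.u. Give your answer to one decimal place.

13.5 m.u.

The two rarest classes, d+ al v and d al+ v+, are the double crossovers. Comparing them with the parentals, only the al allele has switched, so al is the middle locus and the order is v – al – d.
Crossovers in the v–al interval produce the single-crossover classes d+ al+ v+ and d al v (109 + 121 = 230) plus the double crossovers (40).
RF(v–al) = (230 + 40) / 2000 = 270/2000 = 0.1350 → 13.5 m.u.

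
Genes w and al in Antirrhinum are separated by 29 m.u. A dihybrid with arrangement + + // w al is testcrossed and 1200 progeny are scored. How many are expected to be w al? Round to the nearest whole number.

426

A map distance of 29 m.u. corresponds to a recombination frequency of 0.290.
The F1 is + + / w al, so w al is a parental gamete class with expected frequency (1 − r)/2 = 0.710/2 = 0.3550.
Expected number = 0.3550 × 1200 = 426.00 ≈ 426.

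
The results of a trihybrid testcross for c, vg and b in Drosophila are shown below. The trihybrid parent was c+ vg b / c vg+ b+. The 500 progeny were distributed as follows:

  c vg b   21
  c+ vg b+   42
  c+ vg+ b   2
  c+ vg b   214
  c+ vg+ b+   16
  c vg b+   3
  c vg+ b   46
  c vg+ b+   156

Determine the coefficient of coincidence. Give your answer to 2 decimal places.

The two rarest classes, c+ vg+ b and c vg b+, are the double crossovers. Comparing them with the parentals, only the vg allele has switched, so vg is the middle locus and the order is b – vg – c.
b–vg: (88 + 5)/500 = 0.1860; vg–c: (37 + 5)/500 = 0.0840.
Expected DCO frequency = 0.1860 × 0.0840 ≈ 0.01562; observed = 5/500 ≈ 0.01000.
Coefficient of coincidence = 0.01000/0.01562 ≈ 0.64.

0.64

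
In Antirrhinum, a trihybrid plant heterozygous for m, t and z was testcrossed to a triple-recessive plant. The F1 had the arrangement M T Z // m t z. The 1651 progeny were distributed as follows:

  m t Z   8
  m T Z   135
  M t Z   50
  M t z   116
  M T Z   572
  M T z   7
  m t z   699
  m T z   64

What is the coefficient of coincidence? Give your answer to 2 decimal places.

The two rarest classes, M T z and m t Z, are the double crossovers. Comparing them with the parentals, only the z allele has switched, so z is the middle locus and the order is t – z – m.
t–z: (114 + 15)/1651 = 0.0781; z–m: (251 + 15)/1651 = 0.1611.
Expected DCO frequency = 0.0781 × 0.1611 ≈ 0.01258; observed = 15/1651 ≈ 0.00909.
Coefficient of coincidence = 0.00909/0.01258 ≈ 0.72.

0.72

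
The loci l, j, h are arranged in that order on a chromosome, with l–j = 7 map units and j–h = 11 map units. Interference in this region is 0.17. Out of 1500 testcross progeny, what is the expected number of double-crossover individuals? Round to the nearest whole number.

Map distances give recombination frequencies of 0.070 and 0.110 for the two intervals.
With interference 0.17 (so coincidence = 0.83), expected double-crossover frequency = 0.070 × 0.110 × 0.83 = 0.00639.
Expected number = 0.00639 × 1500 = 9.59 ≈ 10.

10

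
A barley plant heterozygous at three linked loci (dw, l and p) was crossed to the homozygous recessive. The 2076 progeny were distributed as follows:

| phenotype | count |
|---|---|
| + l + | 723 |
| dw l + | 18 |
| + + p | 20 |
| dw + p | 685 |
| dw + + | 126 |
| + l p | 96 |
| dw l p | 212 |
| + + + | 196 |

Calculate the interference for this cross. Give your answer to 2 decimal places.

The two most frequent reciprocal classes, + l + and dw + p, are the parental types, so the F1 was + l + / dw + p.
The two rarest classes, dw l + and + + p, are the double crossovers. Comparing them with the parentals, only the dw allele has switched, so dw is the middle locus and the order is l – dw – p.
l–dw: (408 + 38)/2076 = 0.2148; dw–p: (222 + 38)/2076 = 0.1252.
Expected DCO frequency = 0.2148 × 0.1252 ≈ 0.02689; observed = 38/2076 ≈ 0.01830.
Coefficient of coincidence = 0.01830/0.02689 ≈ 0.68; interference = 1 − 0.68 = 0.32.

0.32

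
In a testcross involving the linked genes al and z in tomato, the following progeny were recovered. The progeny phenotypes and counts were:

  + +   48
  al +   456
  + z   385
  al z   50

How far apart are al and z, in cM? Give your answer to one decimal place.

The two most frequent classes, + z (385) and al + (456), are the parental types, so the F1 was + z / al +.
The recombinant classes are + + and al z: 48 + 50 = 98.
Recombination frequency = 98/939 = 0.1044 ≈ 10.4%, i.e. 10.4 cM.

10.4 cM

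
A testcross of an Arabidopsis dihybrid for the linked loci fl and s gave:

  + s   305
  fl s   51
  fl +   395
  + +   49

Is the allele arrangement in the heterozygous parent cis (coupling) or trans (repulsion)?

trans

The two most frequent classes are + s (305) and fl + (395); these are the parental (non-recombinant) types.
So the F1 carried + s on one chromosome and fl + on the other — the recessive alleles are on opposite chromosomes (trans / repulsion).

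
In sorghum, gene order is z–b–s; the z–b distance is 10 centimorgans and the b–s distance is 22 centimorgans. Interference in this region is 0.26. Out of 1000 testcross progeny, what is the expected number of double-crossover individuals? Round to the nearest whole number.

16

Map distances give recombination frequencies of 0.100 and 0.220 for the two intervals.
With interference 0.26 (so coincidence = 0.74), expected double-crossover frequency = 0.100 × 0.220 × 0.74 = 0.01628.
Expected number = 0.01628 × 1000 = 16.28 ≈ 16.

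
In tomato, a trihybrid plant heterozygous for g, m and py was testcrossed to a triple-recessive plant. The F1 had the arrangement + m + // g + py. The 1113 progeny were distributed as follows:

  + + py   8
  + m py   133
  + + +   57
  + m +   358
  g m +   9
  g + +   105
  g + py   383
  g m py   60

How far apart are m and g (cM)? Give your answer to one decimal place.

12.0 cM

The two rarest classes, g m + and + + py, are the double crossovers. Comparing them with the parentals, only the g allele has switched, so g is the middle locus and the order is py – g – m.
Crossovers in the g–m interval produce the single-crossover classes + + + and g m py (57 + 60 = 117) plus the double crossovers (17).
RF(g–m) = (117 + 17) / 1113 = 134/1113 = 0.1204 → 12.0 cM.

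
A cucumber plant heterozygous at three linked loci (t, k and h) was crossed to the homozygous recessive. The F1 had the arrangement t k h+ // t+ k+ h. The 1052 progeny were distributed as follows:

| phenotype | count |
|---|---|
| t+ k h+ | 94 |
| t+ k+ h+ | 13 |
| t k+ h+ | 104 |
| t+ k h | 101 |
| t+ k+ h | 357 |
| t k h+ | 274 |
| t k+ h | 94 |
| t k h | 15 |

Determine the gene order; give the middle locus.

h

The two rarest classes, t k h and t+ k+ h+, are the double crossovers. Comparing them with the parentals, only the h allele has switched, so h is the middle locus and the order is t – h – k.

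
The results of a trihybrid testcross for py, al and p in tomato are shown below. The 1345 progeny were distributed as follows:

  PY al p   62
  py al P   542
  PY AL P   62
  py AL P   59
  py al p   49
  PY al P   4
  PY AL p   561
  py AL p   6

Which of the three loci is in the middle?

py

The two most frequent reciprocal classes, PY AL p and py al P, are the parental types, so the F1 was PY AL p / py al P.
The two rarest classes, py AL p and PY al P, are the double crossovers. Comparing them with the parentals, only the py allele has switched, so py is the middle locus and the order is al – py – p.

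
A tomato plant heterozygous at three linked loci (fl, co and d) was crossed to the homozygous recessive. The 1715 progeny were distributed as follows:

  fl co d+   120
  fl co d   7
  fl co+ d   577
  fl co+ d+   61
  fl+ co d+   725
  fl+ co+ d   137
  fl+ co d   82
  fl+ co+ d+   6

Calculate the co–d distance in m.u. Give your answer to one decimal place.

The two most frequent reciprocal classes, fl+ co d+ and fl co+ d, are the parental types, so the F1 was fl+ co d+ / fl co+ d.
The two rarest classes, fl+ co+ d+ and fl co d, are the double crossovers. Comparing them with the parentals, only the co allele has switched, so co is the middle locus and the order is d – co – fl.
Crossovers in the d–co interval produce the single-crossover classes fl+ co d and fl co+ d+ (82 + 61 = 143) plus the double crossovers (13).
RF(d–co) = (143 + 13) / 1715 = 156/1715 = 0.0910 → 9.1 m.u.

9.1 m.u.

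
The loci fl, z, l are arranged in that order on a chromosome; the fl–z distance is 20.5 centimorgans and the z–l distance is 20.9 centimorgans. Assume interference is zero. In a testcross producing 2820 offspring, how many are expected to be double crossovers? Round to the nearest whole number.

121

Map distances give recombination frequencies of 0.205 and 0.209 for the two intervals.
With no interference, expected double-crossover frequency = 0.205 × 0.209 = 0.04284.
Expected number = 0.04284 × 2820 = 120.82 ≈ 121.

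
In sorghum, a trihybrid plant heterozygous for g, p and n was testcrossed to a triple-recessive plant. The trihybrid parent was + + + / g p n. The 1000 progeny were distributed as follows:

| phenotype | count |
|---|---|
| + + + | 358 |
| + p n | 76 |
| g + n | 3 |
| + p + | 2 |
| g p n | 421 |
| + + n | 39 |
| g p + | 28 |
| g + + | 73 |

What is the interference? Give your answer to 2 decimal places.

The two rarest classes, + p + and g + n, are the double crossovers. Comparing them with the parentals, only the p allele has switched, so p is the middle locus and the order is n – p – g.
n–p: (67 + 5)/1000 = 0.0720; p–g: (149 + 5)/1000 = 0.1540.
Expected DCO frequency = 0.0720 × 0.1540 ≈ 0.01109; observed = 5/1000 ≈ 0.00500.
Coefficient of coincidence = 0.00500/0.01109 ≈ 0.45; interference = 1 − 0.45 = 0.55.

0.55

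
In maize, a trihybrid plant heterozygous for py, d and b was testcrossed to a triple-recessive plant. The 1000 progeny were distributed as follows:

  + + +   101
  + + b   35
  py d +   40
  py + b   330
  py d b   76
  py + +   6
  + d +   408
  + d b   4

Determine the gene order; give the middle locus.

b

The two most frequent reciprocal classes, py + b and + d +, are the parental types, so the F1 was py + b / + d +.
The two rarest classes, py + + and + d b, are the double crossovers. Comparing them with the parentals, only the b allele has switched, so b is the middle locus and the order is py – b – d.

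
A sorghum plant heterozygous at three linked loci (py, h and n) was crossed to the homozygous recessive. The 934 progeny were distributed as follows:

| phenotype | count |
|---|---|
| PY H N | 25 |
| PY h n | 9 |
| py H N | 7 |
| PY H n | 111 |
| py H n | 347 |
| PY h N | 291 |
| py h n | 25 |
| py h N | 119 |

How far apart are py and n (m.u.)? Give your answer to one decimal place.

26.3 m.u.

The two most frequent reciprocal classes, PY h N and py H n, are the parental types, so the F1 was PY h N / py H n.
The two rarest classes, PY h n and py H N, are the double crossovers. Comparing them with the parentals, only the n allele has switched, so n is the middle locus and the order is py – n – h.
Crossovers in the py–n interval produce the single-crossover classes py h N and PY H n (119 + 111 = 230) plus the double crossovers (16).
RF(py–n) = (230 + 16) / 934 = 246/934 = 0.2634 → 26.3 m.u.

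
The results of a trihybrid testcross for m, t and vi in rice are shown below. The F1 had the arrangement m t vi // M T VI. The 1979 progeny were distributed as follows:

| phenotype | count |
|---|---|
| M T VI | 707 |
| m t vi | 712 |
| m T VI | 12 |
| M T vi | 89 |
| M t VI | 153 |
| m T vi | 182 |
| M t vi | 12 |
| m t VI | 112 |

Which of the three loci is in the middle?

m

The two rarest classes, M t vi and m T VI, are the double crossovers. Comparing them with the parentals, only the m allele has switched, so m is the middle locus and the order is vi – m – t.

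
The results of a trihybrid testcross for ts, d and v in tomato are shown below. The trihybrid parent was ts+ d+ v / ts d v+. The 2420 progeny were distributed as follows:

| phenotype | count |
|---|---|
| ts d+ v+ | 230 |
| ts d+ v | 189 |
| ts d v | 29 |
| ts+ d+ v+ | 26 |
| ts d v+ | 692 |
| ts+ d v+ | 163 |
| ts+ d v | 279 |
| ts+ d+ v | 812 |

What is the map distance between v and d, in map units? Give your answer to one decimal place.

23.3 map units

The two rarest classes, ts+ d+ v+ and ts d v, are the double crossovers. Comparing them with the parentals, only the v allele has switched, so v is the middle locus and the order is d – v – ts.
Crossovers in the d–v interval produce the single-crossover classes ts+ d v and ts d+ v+ (279 + 230 = 509) plus the double crossovers (55).
RF(d–v) = (509 + 55) / 2420 = 564/2420 = 0.2331 → 23.3 map units.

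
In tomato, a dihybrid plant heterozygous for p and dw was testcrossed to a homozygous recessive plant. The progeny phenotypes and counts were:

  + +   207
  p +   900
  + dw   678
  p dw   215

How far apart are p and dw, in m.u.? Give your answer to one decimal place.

21.1 m.u.

The two most frequent classes, + dw (678) and p + (900), are the parental types, so the F1 was + dw / p +.
The recombinant classes are + + and p dw: 207 + 215 = 422.
Recombination frequency = 422/2000 = 0.2110 ≈ 21.1%, i.e. 21.1 m.u.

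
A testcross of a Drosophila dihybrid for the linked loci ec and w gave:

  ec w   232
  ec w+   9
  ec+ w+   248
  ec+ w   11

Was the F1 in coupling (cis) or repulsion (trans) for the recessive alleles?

The two most frequent classes are ec+ w+ (248) and ec w (232); these are the parental (non-recombinant) types.
So the F1 carried ec+ w+ on one chromosome and ec w on the other — the recessive alleles are on the same chromosome (cis / coupling).

cis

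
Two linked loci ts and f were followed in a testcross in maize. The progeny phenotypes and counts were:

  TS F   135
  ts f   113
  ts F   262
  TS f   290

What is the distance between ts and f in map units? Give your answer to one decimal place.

31.0 map units

The two most frequent classes, TS f (290) and ts F (262), are the parental types, so the F1 was TS f / ts F.
The recombinant classes are TS F and ts f: 135 + 113 = 248.
Recombination frequency = 248/800 = 0.3100 ≈ 31.0%, i.e. 31.0 map units.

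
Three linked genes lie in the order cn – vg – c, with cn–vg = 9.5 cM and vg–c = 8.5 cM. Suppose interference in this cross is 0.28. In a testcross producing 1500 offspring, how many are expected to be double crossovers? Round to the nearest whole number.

Map distances give recombination frequencies of 0.095 and 0.085 for the two intervals.
With interference 0.28 (so coincidence = 0.72), expected double-crossover frequency = 0.095 × 0.085 × 0.72 = 0.00581.
Expected number = 0.00581 × 1500 = 8.72 ≈ 9.

9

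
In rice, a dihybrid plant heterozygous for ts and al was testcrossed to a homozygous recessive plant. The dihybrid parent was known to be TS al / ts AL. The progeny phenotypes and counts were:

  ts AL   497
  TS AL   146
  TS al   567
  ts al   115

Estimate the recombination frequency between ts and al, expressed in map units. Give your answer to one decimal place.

19.7 map units

The recombinant classes are TS AL and ts al: 146 + 115 = 261.
Recombination frequency = 261/1325 = 0.1970 ≈ 19.7%, i.e. 19.7 map units.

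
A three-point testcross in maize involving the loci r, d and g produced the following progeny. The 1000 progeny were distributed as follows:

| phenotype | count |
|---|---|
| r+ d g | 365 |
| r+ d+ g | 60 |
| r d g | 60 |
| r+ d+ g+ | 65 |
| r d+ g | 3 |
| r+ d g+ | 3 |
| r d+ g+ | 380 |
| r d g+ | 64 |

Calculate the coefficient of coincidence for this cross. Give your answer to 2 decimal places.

0.35

The two most frequent reciprocal classes, r+ d g and r d+ g+, are the parental types, so the F1 was r+ d g / r d+ g+.
The two rarest classes, r+ d g+ and r d+ g, are the double crossovers. Comparing them with the parentals, only the g allele has switched, so g is the middle locus and the order is d – g – r.
d–g: (124 + 6)/1000 = 0.1300; g–r: (125 + 6)/1000 = 0.1310.
Expected DCO frequency = 0.1300 × 0.1310 ≈ 0.01703; observed = 6/1000 ≈ 0.00600.
Coefficient of coincidence = 0.00600/0.01703 ≈ 0.35.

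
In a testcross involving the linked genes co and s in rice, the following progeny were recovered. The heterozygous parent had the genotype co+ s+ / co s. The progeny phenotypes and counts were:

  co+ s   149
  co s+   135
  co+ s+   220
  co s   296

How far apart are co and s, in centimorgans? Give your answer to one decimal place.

35.5 centimorgans

The recombinant classes are co+ s and co s+: 149 + 135 = 284.
Recombination frequency = 284/800 = 0.3550 ≈ 35.5%, i.e. 35.5 centimorgans.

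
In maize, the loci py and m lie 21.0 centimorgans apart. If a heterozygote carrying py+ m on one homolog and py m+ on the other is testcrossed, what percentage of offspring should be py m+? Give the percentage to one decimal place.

39.5%

A map distance of 21.0 centimorgans corresponds to a recombination frequency of 0.210.
The F1 is py+ m / py m+, so py m+ is a parental gamete class with expected frequency (1 − r)/2 = 0.790/2 = 0.3950.
That is 0.3950 = 39.5% of the progeny.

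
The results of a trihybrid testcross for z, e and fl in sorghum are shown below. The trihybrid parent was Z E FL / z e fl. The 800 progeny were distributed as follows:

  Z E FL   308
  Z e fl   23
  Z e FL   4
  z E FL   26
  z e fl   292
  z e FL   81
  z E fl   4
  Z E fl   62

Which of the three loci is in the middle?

e

The two rarest classes, Z e FL and z E fl, are the double crossovers. Comparing them with the parentals, only the e allele has switched, so e is the middle locus and the order is fl – e – z.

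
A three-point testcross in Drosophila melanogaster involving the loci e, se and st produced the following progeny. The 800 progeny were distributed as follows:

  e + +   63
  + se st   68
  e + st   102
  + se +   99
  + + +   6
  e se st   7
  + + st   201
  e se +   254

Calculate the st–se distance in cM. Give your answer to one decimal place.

The two most frequent reciprocal classes, + + st and e se +, are the parental types, so the F1 was + + st / e se +.
The two rarest classes, + + + and e se st, are the double crossovers. Comparing them with the parentals, only the st allele has switched, so st is the middle locus and the order is se – st – e.
Crossovers in the se–st interval produce the single-crossover classes + se st and e + + (68 + 63 = 131) plus the double crossovers (13).
RF(se–st) = (131 + 13) / 800 = 144/800 = 0.1800 → 18.0 cM.

18.0 cM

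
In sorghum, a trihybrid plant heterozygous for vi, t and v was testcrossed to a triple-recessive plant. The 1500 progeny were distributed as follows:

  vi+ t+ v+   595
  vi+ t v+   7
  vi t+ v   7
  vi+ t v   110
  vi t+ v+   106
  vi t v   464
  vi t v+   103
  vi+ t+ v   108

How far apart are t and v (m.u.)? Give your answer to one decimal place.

15.0 m.u.

The two most frequent reciprocal classes, vi+ t+ v+ and vi t v, are the parental types, so the F1 was vi+ t+ v+ / vi t v.
The two rarest classes, vi+ t v+ and vi t+ v, are the double crossovers. Comparing them with the parentals, only the t allele has switched, so t is the middle locus and the order is vi – t – v.
Crossovers in the t–v interval produce the single-crossover classes vi+ t+ v and vi t v+ (108 + 103 = 211) plus the double crossovers (14).
RF(t–v) = (211 + 14) / 1500 = 225/1500 = 0.1500 → 15.0 m.u.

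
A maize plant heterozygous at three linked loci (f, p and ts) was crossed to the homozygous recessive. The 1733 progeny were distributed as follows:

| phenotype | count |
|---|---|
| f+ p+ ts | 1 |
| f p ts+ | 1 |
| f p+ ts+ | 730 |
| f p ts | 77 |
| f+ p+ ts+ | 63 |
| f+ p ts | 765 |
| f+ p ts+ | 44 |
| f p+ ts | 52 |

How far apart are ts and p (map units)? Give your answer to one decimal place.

5.7 map units

The two most frequent reciprocal classes, f+ p ts and f p+ ts+, are the parental types, so the F1 was f+ p ts / f p+ ts+.
The two rarest classes, f+ p+ ts and f p ts+, are the double crossovers. Comparing them with the parentals, only the p allele has switched, so p is the middle locus and the order is ts – p – f.
Crossovers in the ts–p interval produce the single-crossover classes f+ p ts+ and f p+ ts (44 + 52 = 96) plus the double crossovers (2).
RF(ts–p) = (96 + 2) / 1733 = 98/1733 = 0.0565 → 5.7 map units.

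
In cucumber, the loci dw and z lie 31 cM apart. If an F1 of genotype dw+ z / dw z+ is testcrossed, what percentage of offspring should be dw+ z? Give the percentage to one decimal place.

34.5%

A map distance of 31 cM corresponds to a recombination frequency of 0.310.
The F1 is dw+ z / dw z+, so dw+ z is a parental gamete class with expected frequency (1 − r)/2 = 0.690/2 = 0.3450.
That is 0.3450 = 34.5% of the progeny.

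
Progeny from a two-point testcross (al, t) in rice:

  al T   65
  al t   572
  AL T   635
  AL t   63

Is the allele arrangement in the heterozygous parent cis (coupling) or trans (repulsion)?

cis

The two most frequent classes are AL T (635) and al t (572); these are the parental (non-recombinant) types.
So the F1 carried AL T on one chromosome and al t on the other — the recessive alleles are on the same chromosome (cis / coupling).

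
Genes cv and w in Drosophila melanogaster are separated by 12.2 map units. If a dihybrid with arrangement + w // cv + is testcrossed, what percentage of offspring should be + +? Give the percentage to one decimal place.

6.1%

A map distance of 12.2 map units corresponds to a recombination frequency of 0.122.
The F1 is + w / cv +, so + + is a recombinant gamete class with expected frequency r/2 = 0.122/2 = 0.0610.
That is 0.0610 = 6.1% of the progeny.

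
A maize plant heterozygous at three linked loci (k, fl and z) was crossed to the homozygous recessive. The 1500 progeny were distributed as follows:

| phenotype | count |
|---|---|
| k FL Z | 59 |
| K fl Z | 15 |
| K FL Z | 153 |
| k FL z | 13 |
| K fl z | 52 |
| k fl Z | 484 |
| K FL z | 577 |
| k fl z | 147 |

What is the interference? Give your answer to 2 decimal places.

The two most frequent reciprocal classes, k fl Z and K FL z, are the parental types, so the F1 was k fl Z / K FL z.
The two rarest classes, K fl Z and k FL z, are the double crossovers. Comparing them with the parentals, only the k allele has switched, so k is the middle locus and the order is fl – k – z.
fl–k: (111 + 28)/1500 = 0.0927; k–z: (300 + 28)/1500 = 0.2187.
Expected DCO frequency = 0.0927 × 0.2187 ≈ 0.02027; observed = 28/1500 ≈ 0.01867.
Coefficient of coincidence = 0.01867/0.02027 ≈ 0.92; interference = 1 − 0.92 = 0.08.

0.08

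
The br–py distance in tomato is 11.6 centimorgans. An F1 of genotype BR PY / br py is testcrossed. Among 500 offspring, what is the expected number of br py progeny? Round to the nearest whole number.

A map distance of 11.6 centimorgans corresponds to a recombination frequency of 0.116.
The F1 is BR PY / br py, so br py is a parental gamete class with expected frequency (1 − r)/2 = 0.884/2 = 0.4420.
Expected number = 0.4420 × 500 = 221.00 ≈ 221.

221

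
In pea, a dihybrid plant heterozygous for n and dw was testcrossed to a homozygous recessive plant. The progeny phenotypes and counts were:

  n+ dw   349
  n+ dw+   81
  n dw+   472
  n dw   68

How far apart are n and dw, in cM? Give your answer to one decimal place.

The two most frequent classes, n+ dw (349) and n dw+ (472), are the parental types, so the F1 was n+ dw / n dw+.
The recombinant classes are n+ dw+ and n dw: 81 + 68 = 149.
Recombination frequency = 149/970 = 0.1536 ≈ 15.4%, i.e. 15.4 cM.

15.4 cM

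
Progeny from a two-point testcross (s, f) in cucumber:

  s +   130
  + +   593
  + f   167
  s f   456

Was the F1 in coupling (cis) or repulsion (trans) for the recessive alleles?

cis

The two most frequent classes are + + (593) and s f (456); these are the parental (non-recombinant) types.
So the F1 carried + + on one chromosome and s f on the other — the recessive alleles are on the same chromosome (cis / coupling).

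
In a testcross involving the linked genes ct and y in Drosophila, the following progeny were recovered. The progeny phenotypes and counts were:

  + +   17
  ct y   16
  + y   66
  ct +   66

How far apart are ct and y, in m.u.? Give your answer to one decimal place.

20.0 m.u.

The two most frequent classes, + y (66) and ct + (66), are the parental types, so the F1 was + y / ct +.
The recombinant classes are + + and ct y: 17 + 16 = 33.
Recombination frequency = 33/165 = 0.2000 ≈ 20.0%, i.e. 20.0 m.u.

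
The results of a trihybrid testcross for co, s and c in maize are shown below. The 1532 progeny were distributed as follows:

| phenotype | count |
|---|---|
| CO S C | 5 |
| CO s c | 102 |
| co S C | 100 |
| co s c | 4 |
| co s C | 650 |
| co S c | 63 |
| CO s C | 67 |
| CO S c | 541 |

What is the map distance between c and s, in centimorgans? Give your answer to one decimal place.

The two most frequent reciprocal classes, CO S c and co s C, are the parental types, so the F1 was CO S c / co s C.
The two rarest classes, CO S C and co s c, are the double crossovers. Comparing them with the parentals, only the c allele has switched, so c is the middle locus and the order is co – c – s.
Crossovers in the c–s interval produce the single-crossover classes CO s c and co S C (102 + 100 = 202) plus the double crossovers (9).
RF(c–s) = (202 + 9) / 1532 = 211/1532 = 0.1377 → 13.8 centimorgans.

13.8 centimorgans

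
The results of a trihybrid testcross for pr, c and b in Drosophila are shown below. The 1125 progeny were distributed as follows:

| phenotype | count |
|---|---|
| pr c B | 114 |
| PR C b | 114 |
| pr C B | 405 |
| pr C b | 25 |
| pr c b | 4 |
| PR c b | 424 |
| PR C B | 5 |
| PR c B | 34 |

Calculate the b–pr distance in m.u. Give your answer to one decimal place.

The two most frequent reciprocal classes, pr C B and PR c b, are the parental types, so the F1 was pr C B / PR c b.
The two rarest classes, PR C B and pr c b, are the double crossovers. Comparing them with the parentals, only the pr allele has switched, so pr is the middle locus and the order is b – pr – c.
Crossovers in the b–pr interval produce the single-crossover classes pr C b and PR c B (25 + 34 = 59) plus the double crossovers (9).
RF(b–pr) = (59 + 9) / 1125 = 68/1125 = 0.0604 → 6.0 m.u.

6.0 m.u.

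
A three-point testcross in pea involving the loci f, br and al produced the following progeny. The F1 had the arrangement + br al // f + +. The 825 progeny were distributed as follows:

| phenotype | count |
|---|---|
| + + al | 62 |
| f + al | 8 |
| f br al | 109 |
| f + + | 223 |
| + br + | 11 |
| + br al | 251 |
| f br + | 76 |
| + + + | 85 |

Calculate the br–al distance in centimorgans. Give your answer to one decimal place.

19.0 centimorgans

The two rarest classes, + br + and f + al, are the double crossovers. Comparing them with the parentals, only the al allele has switched, so al is the middle locus and the order is f – al – br.
Crossovers in the al–br interval produce the single-crossover classes + + al and f br + (62 + 76 = 138) plus the double crossovers (19).
RF(al–br) = (138 + 19) / 825 = 157/825 = 0.1903 → 19.0 centimorgans.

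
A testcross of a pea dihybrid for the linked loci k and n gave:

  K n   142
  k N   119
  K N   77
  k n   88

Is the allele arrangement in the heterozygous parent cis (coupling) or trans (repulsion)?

trans

The two most frequent classes are K n (142) and k N (119); these are the parental (non-recombinant) types.
So the F1 carried K n on one chromosome and k N on the other — the recessive alleles are on opposite chromosomes (trans / repulsion).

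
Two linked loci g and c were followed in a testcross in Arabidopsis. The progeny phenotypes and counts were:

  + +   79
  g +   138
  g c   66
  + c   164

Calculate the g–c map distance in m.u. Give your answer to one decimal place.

32.4 m.u.

The two most frequent classes, + c (164) and g + (138), are the parental types, so the F1 was + c / g +.
The recombinant classes are + + and g c: 79 + 66 = 145.
Recombination frequency = 145/447 = 0.3244 ≈ 32.4%, i.e. 32.4 m.u.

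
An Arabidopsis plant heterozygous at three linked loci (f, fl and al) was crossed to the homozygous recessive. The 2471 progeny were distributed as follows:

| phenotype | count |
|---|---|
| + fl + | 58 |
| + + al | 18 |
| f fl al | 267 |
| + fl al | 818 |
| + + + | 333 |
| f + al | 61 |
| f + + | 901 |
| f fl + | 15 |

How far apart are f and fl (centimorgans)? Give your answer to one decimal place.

The two most frequent reciprocal classes, f + + and + fl al, are the parental types, so the F1 was f + + / + fl al.
The two rarest classes, f fl + and + + al, are the double crossovers. Comparing them with the parentals, only the fl allele has switched, so fl is the middle locus and the order is f – fl – al.
Crossovers in the f–fl interval produce the single-crossover classes + + + and f fl al (333 + 267 = 600) plus the double crossovers (33).
RF(f–fl) = (600 + 33) / 2471 = 633/2471 = 0.2562 → 25.6 centimorgans.

25.6 centimorgans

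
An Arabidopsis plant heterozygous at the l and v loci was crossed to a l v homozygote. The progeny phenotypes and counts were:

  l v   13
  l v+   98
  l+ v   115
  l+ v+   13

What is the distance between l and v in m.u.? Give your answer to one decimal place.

The two most frequent classes, l+ v (115) and l v+ (98), are the parental types, so the F1 was l+ v / l v+.
The recombinant classes are l+ v+ and l v: 13 + 13 = 26.
Recombination frequency = 26/239 = 0.1088 ≈ 10.9%, i.e. 10.9 m.u.

10.9 m.u.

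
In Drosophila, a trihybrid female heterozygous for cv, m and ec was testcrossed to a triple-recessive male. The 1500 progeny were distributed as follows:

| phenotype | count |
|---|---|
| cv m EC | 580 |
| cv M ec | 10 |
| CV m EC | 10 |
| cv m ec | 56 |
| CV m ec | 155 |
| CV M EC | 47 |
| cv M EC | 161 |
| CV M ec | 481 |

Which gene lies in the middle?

The two most frequent reciprocal classes, CV M ec and cv m EC, are the parental types, so the F1 was CV M ec / cv m EC.
The two rarest classes, cv M ec and CV m EC, are the double crossovers. Comparing them with the parentals, only the cv allele has switched, so cv is the middle locus and the order is m – cv – ec.

cv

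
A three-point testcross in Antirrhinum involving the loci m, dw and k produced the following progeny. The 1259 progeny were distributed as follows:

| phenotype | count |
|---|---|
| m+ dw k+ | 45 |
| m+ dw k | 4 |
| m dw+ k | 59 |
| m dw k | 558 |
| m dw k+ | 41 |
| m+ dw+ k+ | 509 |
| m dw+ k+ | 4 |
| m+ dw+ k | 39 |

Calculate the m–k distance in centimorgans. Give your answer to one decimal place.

7.0 centimorgans

The two most frequent reciprocal classes, m dw k and m+ dw+ k+, are the parental types, so the F1 was m dw k / m+ dw+ k+.
The two rarest classes, m+ dw k and m dw+ k+, are the double crossovers. Comparing them with the parentals, only the m allele has switched, so m is the middle locus and the order is dw – m – k.
Crossovers in the m–k interval produce the single-crossover classes m dw k+ and m+ dw+ k (41 + 39 = 80) plus the double crossovers (8).
RF(m–k) = (80 + 8) / 1259 = 88/1259 = 0.0699 → 7.0 centimorgans.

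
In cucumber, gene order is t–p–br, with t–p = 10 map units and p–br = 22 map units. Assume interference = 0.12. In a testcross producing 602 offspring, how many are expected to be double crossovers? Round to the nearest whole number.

Map distances give recombination frequencies of 0.100 and 0.220 for the two intervals.
With interference 0.12 (so coincidence = 0.88), expected double-crossover frequency = 0.100 × 0.220 × 0.88 = 0.01936.
Expected number = 0.01936 × 602 = 11.65 ≈ 12.

12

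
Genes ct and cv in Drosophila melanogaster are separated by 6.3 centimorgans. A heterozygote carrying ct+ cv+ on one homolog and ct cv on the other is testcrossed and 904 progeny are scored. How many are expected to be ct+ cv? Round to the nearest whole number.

A map distance of 6.3 centimorgans corresponds to a recombination frequency of 0.063.
The F1 is ct+ cv+ / ct cv, so ct+ cv is a recombinant gamete class with expected frequency r/2 = 0.063/2 = 0.0315.
Expected number = 0.0315 × 904 = 28.48 ≈ 28.

28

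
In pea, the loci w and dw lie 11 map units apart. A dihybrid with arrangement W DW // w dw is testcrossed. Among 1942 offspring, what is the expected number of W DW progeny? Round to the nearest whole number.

A map distance of 11 map units corresponds to a recombination frequency of 0.110.
The F1 is W DW / w dw, so W DW is a parental gamete class with expected frequency (1 − r)/2 = 0.890/2 = 0.4450.
Expected number = 0.4450 × 1942 = 864.19 ≈ 864.

864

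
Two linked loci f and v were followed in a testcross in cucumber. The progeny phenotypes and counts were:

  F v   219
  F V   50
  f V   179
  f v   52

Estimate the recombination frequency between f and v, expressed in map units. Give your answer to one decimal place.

20.4 map units

The two most frequent classes, F v (219) and f V (179), are the parental types, so the F1 was F v / f V.
The recombinant classes are F V and f v: 50 + 52 = 102.
Recombination frequency = 102/500 = 0.2040 ≈ 20.4%, i.e. 20.4 map units.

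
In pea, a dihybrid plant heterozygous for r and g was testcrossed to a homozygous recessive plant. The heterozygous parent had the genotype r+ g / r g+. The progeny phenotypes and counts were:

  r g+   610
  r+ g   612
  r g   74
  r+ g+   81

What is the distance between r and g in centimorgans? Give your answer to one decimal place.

The recombinant classes are r+ g+ and r g: 81 + 74 = 155.
Recombination frequency = 155/1377 = 0.1126 ≈ 11.3%, i.e. 11.3 centimorgans.

11.3 centimorgans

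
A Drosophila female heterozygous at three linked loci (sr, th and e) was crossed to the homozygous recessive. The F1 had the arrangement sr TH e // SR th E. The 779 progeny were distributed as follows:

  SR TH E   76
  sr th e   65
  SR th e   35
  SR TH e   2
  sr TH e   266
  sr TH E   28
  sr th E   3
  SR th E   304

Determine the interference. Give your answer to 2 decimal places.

The two rarest classes, SR TH e and sr th E, are the double crossovers. Comparing them with the parentals, only the sr allele has switched, so sr is the middle locus and the order is e – sr – th.
e–sr: (63 + 5)/779 = 0.0873; sr–th: (141 + 5)/779 = 0.1874.
Expected DCO frequency = 0.0873 × 0.1874 ≈ 0.01636; observed = 5/779 ≈ 0.00642.
Coefficient of coincidence = 0.00642/0.01636 ≈ 0.39; interference = 1 − 0.39 = 0.61.

0.61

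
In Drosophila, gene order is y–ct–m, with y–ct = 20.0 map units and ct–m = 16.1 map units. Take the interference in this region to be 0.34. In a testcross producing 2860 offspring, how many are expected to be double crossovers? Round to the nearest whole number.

Map distances give recombination frequencies of 0.200 and 0.161 for the two intervals.
With interference 0.34 (so coincidence = 0.66), expected double-crossover frequency = 0.200 × 0.161 × 0.66 = 0.02125.
Expected number = 0.02125 × 2860 = 60.78 ≈ 61.

61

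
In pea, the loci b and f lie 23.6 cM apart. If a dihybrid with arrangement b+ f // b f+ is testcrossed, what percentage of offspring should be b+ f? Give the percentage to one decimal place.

38.2%

A map distance of 23.6 cM corresponds to a recombination frequency of 0.236.
The F1 is b+ f / b f+, so b+ f is a parental gamete class with expected frequency (1 − r)/2 = 0.764/2 = 0.3820.
That is 0.3820 = 38.2% of the progeny.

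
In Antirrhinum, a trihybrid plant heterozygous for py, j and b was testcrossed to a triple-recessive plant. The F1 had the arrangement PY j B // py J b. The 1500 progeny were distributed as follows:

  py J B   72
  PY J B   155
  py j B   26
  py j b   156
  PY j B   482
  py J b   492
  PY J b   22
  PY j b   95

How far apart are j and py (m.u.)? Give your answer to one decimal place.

The two rarest classes, py j B and PY J b, are the double crossovers. Comparing them with the parentals, only the py allele has switched, so py is the middle locus and the order is j – py – b.
Crossovers in the j–py interval produce the single-crossover classes PY J B and py j b (155 + 156 = 311) plus the double crossovers (48).
RF(j–py) = (311 + 48) / 1500 = 359/1500 = 0.2393 → 23.9 m.u.

23.9 m.u.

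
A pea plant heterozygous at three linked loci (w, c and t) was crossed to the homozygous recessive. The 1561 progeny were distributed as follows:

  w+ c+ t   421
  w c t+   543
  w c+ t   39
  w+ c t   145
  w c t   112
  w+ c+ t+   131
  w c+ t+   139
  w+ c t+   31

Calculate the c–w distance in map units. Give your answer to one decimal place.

The two most frequent reciprocal classes, w+ c+ t and w c t+, are the parental types, so the F1 was w+ c+ t / w c t+.
The two rarest classes, w c+ t and w+ c t+, are the double crossovers. Comparing them with the parentals, only the w allele has switched, so w is the middle locus and the order is c – w – t.
Crossovers in the c–w interval produce the single-crossover classes w+ c t and w c+ t+ (145 + 139 = 284) plus the double crossovers (70).
RF(c–w) = (284 + 70) / 1561 = 354/1561 = 0.2268 → 22.7 map units.

22.7 map units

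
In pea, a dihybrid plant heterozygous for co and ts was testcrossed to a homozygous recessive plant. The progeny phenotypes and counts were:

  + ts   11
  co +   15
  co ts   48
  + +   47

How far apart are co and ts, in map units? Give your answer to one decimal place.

21.5 map units

The two most frequent classes, + + (47) and co ts (48), are the parental types, so the F1 was + + / co ts.
The recombinant classes are + ts and co +: 11 + 15 = 26.
Recombination frequency = 26/121 = 0.2149 ≈ 21.5%, i.e. 21.5 map units.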